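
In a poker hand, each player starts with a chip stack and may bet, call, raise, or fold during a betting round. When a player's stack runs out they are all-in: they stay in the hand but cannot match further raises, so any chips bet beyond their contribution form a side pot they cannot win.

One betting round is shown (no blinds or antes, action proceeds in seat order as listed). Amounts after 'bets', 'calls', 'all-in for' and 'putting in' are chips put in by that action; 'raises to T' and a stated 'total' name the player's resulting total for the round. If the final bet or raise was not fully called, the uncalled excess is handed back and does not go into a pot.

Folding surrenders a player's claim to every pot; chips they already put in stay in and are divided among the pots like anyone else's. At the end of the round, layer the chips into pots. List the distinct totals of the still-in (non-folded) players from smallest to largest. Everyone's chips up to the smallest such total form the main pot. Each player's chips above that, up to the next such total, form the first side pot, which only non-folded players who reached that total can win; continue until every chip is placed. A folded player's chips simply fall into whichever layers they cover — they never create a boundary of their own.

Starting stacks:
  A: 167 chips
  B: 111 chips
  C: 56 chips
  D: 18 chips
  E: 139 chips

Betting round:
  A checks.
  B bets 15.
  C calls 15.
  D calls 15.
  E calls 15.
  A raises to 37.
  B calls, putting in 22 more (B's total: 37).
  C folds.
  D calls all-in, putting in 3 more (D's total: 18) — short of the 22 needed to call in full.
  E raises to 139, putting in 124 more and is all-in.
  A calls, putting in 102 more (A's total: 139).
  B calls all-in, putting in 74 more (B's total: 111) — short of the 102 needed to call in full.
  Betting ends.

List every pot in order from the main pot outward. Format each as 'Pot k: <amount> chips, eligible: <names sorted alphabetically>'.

Pot 1: 87 chips, eligible: A, B, D, E
Pot 2: 279 chips, eligible: A, B, E
Pot 3: 56 chips, eligible: A, E

Derivation:
Contributions: A=139, B=111, C=15, D=18, E=139
Folded: C
Pot levels (distinct totals of non-folded players): 18, 111, 139
Layer 1-18: A 18 + B 18 + C 15 + D 18 + E 18 = 87 chips; eligible A, B, D, E
Layer 19-111: 93 each from A, B, E = 93*3 = 279 chips; eligible A, B, E
Layer 112-139: 28 each from A, E = 28*2 = 56 chips; eligible A, E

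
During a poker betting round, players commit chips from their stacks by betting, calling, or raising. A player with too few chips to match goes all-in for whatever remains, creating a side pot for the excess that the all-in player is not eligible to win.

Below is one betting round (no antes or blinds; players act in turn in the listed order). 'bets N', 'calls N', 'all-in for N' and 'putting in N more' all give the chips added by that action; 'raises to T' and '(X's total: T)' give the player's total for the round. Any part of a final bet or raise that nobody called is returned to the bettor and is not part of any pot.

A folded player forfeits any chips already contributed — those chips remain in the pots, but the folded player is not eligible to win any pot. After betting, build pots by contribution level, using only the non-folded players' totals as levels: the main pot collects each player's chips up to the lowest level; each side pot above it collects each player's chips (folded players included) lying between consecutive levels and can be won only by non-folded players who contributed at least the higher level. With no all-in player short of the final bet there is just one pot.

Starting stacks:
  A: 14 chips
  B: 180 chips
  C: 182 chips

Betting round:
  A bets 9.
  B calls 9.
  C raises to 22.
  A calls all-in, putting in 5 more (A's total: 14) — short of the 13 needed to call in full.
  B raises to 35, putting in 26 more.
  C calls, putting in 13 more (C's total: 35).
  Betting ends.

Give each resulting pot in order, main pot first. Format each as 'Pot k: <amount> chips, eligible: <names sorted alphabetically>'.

Pot 1: 42 chips, eligible: A, B, C
Pot 2: 42 chips, eligible: B, C

Derivation:
Contributions: A=14, B=35, C=35
Pot levels (distinct totals of non-folded players): 14, 35
Layer 1-14: 14 each from A, B, C = 14*3 = 42 chips; eligible A, B, C
Layer 15-35: 21 each from B, C = 21*2 = 42 chips; eligible B, C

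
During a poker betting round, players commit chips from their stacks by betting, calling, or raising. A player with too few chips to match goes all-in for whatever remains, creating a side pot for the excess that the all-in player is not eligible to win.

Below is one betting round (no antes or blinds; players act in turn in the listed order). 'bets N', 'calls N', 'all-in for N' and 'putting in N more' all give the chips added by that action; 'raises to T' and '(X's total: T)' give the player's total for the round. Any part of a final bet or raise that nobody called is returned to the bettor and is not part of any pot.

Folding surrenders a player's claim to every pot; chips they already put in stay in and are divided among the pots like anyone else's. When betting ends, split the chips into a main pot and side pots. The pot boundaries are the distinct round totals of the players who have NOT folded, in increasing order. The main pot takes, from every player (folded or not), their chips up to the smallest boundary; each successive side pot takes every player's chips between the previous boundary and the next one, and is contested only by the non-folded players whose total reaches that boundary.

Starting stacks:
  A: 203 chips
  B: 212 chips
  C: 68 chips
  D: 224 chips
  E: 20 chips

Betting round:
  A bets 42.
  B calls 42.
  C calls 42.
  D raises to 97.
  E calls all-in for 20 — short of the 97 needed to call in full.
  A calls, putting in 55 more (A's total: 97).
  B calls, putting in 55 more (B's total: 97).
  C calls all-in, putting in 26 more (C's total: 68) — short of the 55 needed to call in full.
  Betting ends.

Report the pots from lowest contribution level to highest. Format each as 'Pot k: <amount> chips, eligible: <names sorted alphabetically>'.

Contributions: A=97, B=97, C=68, D=97, E=20
Pot levels (distinct totals of non-folded players): 20, 68, 97
Layer 1-20: 20 each from A, B, C, D, E = 20*5 = 100 chips; eligible A, B, C, D, E
Layer 21-68: 48 each from A, B, C, D = 48*4 = 192 chips; eligible A, B, C, D
Layer 69-97: 29 each from A, B, D = 29*3 = 87 chips; eligible A, B, D

Pot 1: 100 chips, eligible: A, B, C, D, E
Pot 2: 192 chips, eligible: A, B, C, D
Pot 3: 87 chips, eligible: A, B, D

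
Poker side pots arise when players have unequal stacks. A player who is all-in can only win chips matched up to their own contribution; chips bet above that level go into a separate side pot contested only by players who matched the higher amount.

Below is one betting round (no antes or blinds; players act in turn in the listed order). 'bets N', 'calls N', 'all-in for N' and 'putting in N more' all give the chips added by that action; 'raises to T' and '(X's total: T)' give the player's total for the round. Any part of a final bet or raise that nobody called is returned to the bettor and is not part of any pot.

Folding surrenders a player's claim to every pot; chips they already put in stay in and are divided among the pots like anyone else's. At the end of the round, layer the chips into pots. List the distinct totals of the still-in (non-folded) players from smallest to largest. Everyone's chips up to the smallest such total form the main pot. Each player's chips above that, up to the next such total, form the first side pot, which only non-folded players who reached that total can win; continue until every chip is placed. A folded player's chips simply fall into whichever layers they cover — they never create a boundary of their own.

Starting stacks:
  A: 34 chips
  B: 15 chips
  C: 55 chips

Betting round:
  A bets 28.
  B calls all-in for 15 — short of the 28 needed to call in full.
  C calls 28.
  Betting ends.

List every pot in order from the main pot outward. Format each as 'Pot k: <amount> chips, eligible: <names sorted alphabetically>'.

Contributions: A=28, B=15, C=28
Pot levels (distinct totals of non-folded players): 15, 28
Layer 1-15: 15 each from A, B, C = 15*3 = 45 chips; eligible A, B, C
Layer 16-28: 13 each from A, C = 13*2 = 26 chips; eligible A, C

Pot 1: 45 chips, eligible: A, B, C
Pot 2: 26 chips, eligible: A, C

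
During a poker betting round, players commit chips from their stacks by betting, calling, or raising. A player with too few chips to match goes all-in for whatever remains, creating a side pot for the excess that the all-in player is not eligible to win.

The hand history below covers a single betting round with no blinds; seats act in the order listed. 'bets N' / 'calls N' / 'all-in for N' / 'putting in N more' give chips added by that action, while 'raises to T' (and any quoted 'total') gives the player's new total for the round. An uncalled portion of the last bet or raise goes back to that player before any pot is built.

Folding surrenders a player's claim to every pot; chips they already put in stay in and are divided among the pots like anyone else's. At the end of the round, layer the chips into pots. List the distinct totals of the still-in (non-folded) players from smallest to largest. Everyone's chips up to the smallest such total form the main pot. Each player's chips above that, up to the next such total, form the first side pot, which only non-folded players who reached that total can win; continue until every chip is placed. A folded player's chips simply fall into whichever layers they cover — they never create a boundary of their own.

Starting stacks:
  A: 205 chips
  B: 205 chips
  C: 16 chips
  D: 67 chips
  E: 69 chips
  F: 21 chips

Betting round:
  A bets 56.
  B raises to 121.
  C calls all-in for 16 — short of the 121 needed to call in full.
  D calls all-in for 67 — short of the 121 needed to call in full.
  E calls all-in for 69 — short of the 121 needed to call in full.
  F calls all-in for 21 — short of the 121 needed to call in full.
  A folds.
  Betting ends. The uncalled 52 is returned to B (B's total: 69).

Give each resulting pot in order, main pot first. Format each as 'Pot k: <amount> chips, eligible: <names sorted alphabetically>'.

Contributions (after 52 returned to B): A=56, B=69, C=16, D=67, E=69, F=21
Folded: A
Pot levels (distinct totals of non-folded players): 16, 21, 67, 69
Layer 1-16: 16 each from A, B, C, D, E, F = 16*6 = 96 chips; eligible B, C, D, E, F
Layer 17-21: 5 each from A, B, D, E, F = 5*5 = 25 chips; eligible B, D, E, F
Layer 22-67: A 35 + B 46 + D 46 + E 46 = 173 chips; eligible B, D, E
Layer 68-69: 2 each from B, E = 2*2 = 4 chips; eligible B, E

Pot 1: 96 chips, eligible: B, C, D, E, F
Pot 2: 25 chips, eligible: B, D, E, F
Pot 3: 173 chips, eligible: B, D, E
Pot 4: 4 chips, eligible: B, E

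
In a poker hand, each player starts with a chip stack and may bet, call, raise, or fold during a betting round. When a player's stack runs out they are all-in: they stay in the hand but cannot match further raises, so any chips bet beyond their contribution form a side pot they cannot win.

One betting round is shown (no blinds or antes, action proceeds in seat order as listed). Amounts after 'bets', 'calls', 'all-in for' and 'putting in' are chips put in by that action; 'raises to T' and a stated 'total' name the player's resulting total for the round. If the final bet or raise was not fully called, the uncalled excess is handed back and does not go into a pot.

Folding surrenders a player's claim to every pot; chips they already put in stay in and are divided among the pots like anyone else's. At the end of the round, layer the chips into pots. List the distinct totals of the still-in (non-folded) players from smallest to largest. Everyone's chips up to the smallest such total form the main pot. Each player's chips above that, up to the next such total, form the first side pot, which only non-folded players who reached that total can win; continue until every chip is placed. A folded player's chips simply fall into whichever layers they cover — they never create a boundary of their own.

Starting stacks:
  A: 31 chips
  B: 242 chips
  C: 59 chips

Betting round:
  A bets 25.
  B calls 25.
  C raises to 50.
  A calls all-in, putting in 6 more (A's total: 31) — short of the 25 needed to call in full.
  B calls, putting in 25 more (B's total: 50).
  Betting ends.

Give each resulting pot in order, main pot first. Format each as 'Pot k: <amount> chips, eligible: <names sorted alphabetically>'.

Pot 1: 93 chips, eligible: A, B, C
Pot 2: 38 chips, eligible: B, C

Derivation:
Contributions: A=31, B=50, C=50
Pot levels (distinct totals of non-folded players): 31, 50
Layer 1-31: 31 each from A, B, C = 31*3 = 93 chips; eligible A, B, C
Layer 32-50: 19 each from B, C = 19*2 = 38 chips; eligible B, C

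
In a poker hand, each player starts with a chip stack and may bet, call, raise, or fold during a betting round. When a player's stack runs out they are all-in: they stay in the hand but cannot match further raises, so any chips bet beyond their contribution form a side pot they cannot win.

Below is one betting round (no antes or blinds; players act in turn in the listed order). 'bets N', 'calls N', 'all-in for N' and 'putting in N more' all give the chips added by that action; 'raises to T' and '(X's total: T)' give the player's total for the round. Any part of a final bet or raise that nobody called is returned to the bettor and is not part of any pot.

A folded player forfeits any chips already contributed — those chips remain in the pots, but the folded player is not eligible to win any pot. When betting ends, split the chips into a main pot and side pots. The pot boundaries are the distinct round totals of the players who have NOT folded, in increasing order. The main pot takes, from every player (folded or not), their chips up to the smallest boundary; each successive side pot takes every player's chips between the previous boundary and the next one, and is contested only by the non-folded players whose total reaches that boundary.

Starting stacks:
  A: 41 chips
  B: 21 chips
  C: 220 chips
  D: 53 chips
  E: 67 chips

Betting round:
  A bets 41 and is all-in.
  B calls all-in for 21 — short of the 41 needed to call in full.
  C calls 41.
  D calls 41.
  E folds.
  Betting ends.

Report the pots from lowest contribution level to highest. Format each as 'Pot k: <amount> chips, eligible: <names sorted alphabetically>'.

Contributions: A=41, B=21, C=41, D=41
Folded: E
Pot levels (distinct totals of non-folded players): 21, 41
Layer 1-21: 21 each from A, B, C, D = 21*4 = 84 chips; eligible A, B, C, D
Layer 22-41: 20 each from A, C, D = 20*3 = 60 chips; eligible A, C, D

Pot 1: 84 chips, eligible: A, B, C, D
Pot 2: 60 chips, eligible: A, C, D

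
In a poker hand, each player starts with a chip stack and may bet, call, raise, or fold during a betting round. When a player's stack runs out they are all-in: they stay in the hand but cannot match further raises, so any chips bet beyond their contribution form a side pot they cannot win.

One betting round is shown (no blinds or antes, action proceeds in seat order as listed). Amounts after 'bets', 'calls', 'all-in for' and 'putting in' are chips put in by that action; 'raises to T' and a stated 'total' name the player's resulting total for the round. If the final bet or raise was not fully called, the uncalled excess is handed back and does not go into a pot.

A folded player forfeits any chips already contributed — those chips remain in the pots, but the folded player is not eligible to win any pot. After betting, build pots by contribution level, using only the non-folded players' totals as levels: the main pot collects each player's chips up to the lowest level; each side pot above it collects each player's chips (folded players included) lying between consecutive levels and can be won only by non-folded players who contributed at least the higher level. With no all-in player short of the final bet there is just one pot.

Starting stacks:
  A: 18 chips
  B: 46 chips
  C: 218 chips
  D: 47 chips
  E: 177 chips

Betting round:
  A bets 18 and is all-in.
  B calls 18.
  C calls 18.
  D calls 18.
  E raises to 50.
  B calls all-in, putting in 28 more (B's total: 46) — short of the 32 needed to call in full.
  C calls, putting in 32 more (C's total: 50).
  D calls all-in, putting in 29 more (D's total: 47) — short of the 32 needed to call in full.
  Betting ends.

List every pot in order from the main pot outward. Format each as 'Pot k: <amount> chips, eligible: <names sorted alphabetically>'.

Pot 1: 90 chips, eligible: A, B, C, D, E
Pot 2: 112 chips, eligible: B, C, D, E
Pot 3: 3 chips, eligible: C, D, E
Pot 4: 6 chips, eligible: C, E

Derivation:
Contributions: A=18, B=46, C=50, D=47, E=50
Pot levels (distinct totals of non-folded players): 18, 46, 47, 50
Layer 1-18: 18 each from A, B, C, D, E = 18*5 = 90 chips; eligible A, B, C, D, E
Layer 19-46: 28 each from B, C, D, E = 28*4 = 112 chips; eligible B, C, D, E
Layer 47-47: 1 each from C, D, E = 1*3 = 3 chips; eligible C, D, E
Layer 48-50: 3 each from C, E = 3*2 = 6 chips; eligible C, E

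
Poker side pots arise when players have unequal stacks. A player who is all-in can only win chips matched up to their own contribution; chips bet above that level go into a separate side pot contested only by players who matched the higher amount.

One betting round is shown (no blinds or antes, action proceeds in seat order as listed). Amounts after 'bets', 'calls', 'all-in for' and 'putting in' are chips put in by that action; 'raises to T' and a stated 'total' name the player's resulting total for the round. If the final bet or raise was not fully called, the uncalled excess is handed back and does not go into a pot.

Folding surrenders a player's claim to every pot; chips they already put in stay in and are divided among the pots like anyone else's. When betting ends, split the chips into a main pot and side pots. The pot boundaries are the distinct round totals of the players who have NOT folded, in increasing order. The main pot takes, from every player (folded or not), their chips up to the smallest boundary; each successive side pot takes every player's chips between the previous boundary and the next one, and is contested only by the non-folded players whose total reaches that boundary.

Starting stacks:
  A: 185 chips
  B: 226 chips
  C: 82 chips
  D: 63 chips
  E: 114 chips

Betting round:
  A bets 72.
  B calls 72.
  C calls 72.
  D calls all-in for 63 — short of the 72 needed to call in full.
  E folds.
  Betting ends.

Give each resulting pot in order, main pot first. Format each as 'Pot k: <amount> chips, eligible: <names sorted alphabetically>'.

Pot 1: 252 chips, eligible: A, B, C, D
Pot 2: 27 chips, eligible: A, B, C

Derivation:
Contributions: A=72, B=72, C=72, D=63
Folded: E
Pot levels (distinct totals of non-folded players): 63, 72
Layer 1-63: 63 each from A, B, C, D = 63*4 = 252 chips; eligible A, B, C, D
Layer 64-72: 9 each from A, B, C = 9*3 = 27 chips; eligible A, B, C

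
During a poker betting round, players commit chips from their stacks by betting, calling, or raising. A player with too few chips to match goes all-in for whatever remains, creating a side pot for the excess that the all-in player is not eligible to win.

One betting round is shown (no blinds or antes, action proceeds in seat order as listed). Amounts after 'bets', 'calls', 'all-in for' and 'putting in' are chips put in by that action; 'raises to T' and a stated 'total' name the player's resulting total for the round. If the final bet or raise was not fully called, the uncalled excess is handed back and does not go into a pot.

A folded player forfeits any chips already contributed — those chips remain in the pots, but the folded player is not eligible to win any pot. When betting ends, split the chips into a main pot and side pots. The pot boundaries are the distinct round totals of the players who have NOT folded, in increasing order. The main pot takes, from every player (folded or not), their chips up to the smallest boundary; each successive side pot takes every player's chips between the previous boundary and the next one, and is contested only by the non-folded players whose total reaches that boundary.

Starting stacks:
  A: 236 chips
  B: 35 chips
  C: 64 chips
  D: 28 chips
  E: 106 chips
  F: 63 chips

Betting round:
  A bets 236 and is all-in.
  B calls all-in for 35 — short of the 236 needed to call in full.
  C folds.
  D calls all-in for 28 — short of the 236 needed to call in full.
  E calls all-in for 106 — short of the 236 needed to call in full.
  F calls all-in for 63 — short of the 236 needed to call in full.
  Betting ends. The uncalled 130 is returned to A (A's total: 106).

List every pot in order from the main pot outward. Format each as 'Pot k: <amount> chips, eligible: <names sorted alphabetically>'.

Pot 1: 140 chips, eligible: A, B, D, E, F
Pot 2: 28 chips, eligible: A, B, E, F
Pot 3: 84 chips, eligible: A, E, F
Pot 4: 86 chips, eligible: A, E

Derivation:
Contributions (after 130 returned to A): A=106, B=35, D=28, E=106, F=63
Folded: C
Pot levels (distinct totals of non-folded players): 28, 35, 63, 106
Layer 1-28: 28 each from A, B, D, E, F = 28*5 = 140 chips; eligible A, B, D, E, F
Layer 29-35: 7 each from A, B, E, F = 7*4 = 28 chips; eligible A, B, E, F
Layer 36-63: 28 each from A, E, F = 28*3 = 84 chips; eligible A, E, F
Layer 64-106: 43 each from A, E = 43*2 = 86 chips; eligible A, E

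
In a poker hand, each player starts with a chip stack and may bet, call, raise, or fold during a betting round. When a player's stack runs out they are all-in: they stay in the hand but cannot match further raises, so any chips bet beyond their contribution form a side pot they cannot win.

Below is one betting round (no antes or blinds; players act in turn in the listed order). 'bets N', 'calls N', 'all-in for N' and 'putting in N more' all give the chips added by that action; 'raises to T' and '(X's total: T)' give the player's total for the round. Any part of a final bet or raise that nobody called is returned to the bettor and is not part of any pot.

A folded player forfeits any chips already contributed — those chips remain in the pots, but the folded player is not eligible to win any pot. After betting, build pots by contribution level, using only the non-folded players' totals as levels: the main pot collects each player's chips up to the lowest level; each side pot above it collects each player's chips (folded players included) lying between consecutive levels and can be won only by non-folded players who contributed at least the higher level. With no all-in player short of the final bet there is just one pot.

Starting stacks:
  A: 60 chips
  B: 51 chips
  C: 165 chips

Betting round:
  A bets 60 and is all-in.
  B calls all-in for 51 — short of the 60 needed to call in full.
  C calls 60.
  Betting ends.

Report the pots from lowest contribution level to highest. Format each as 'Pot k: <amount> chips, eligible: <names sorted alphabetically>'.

Contributions: A=60, B=51, C=60
Pot levels (distinct totals of non-folded players): 51, 60
Layer 1-51: 51 each from A, B, C = 51*3 = 153 chips; eligible A, B, C
Layer 52-60: 9 each from A, C = 9*2 = 18 chips; eligible A, C

Pot 1: 153 chips, eligible: A, B, C
Pot 2: 18 chips, eligible: A, C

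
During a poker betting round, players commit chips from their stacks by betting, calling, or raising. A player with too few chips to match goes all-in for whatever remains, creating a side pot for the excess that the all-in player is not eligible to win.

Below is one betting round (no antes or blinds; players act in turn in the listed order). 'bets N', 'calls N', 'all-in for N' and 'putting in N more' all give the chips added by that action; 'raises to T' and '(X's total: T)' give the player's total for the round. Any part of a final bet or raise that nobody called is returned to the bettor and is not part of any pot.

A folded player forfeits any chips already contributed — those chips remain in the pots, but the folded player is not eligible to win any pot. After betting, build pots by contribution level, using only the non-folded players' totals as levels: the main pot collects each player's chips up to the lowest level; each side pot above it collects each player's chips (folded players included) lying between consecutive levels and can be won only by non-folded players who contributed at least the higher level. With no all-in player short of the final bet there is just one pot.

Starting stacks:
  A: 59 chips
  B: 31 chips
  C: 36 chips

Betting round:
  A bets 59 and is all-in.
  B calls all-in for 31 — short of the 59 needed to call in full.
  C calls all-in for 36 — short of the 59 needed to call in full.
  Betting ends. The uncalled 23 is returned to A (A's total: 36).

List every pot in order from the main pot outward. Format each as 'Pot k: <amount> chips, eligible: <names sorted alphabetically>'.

Contributions (after 23 returned to A): A=36, B=31, C=36
Pot levels (distinct totals of non-folded players): 31, 36
Layer 1-31: 31 each from A, B, C = 31*3 = 93 chips; eligible A, B, C
Layer 32-36: 5 each from A, C = 5*2 = 10 chips; eligible A, C

Pot 1: 93 chips, eligible: A, B, C
Pot 2: 10 chips, eligible: A, C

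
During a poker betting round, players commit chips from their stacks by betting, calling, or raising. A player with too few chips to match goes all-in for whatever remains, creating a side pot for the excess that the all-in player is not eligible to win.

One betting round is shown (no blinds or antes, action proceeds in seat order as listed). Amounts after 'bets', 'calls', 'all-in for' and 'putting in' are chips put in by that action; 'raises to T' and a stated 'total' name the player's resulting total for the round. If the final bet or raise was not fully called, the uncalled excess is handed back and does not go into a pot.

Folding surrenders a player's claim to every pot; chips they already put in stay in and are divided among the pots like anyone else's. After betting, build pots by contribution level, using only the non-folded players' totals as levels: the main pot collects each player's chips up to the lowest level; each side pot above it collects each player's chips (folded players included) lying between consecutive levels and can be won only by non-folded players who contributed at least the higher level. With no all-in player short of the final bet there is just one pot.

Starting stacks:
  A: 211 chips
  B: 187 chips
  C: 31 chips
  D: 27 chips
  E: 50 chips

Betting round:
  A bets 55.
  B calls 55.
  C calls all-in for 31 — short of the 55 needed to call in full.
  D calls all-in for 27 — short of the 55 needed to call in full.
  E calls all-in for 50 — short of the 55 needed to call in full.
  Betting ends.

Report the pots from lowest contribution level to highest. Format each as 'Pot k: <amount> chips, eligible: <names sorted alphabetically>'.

Contributions: A=55, B=55, C=31, D=27, E=50
Pot levels (distinct totals of non-folded players): 27, 31, 50, 55
Layer 1-27: 27 each from A, B, C, D, E = 27*5 = 135 chips; eligible A, B, C, D, E
Layer 28-31: 4 each from A, B, C, E = 4*4 = 16 chips; eligible A, B, C, E
Layer 32-50: 19 each from A, B, E = 19*3 = 57 chips; eligible A, B, E
Layer 51-55: 5 each from A, B = 5*2 = 10 chips; eligible A, B

Pot 1: 135 chips, eligible: A, B, C, D, E
Pot 2: 16 chips, eligible: A, B, C, E
Pot 3: 57 chips, eligible: A, B, E
Pot 4: 10 chips, eligible: A, B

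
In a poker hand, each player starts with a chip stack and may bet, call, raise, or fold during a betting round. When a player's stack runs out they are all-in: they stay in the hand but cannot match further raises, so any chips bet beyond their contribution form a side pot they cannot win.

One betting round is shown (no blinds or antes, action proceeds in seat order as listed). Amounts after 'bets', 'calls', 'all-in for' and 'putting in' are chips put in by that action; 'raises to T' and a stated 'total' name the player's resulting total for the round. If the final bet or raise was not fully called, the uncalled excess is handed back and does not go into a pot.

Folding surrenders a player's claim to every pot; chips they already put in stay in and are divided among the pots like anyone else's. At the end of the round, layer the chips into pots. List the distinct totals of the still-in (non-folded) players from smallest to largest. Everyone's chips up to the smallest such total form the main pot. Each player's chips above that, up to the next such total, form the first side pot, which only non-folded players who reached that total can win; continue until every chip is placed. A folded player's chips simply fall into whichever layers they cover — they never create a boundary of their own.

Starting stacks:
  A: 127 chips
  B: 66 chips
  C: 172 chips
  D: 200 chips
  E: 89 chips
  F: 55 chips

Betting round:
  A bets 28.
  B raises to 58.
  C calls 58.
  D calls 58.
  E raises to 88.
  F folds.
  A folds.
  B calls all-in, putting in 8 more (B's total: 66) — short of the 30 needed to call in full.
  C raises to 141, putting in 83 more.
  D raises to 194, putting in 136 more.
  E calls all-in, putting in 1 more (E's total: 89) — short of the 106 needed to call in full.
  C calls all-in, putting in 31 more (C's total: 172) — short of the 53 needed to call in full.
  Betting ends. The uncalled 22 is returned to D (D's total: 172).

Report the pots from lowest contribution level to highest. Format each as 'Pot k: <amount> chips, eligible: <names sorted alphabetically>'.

Contributions (after 22 returned to D): A=28, B=66, C=172, D=172, E=89
Folded: A, F
Pot levels (distinct totals of non-folded players): 66, 89, 172
Layer 1-66: A 28 + B 66 + C 66 + D 66 + E 66 = 292 chips; eligible B, C, D, E
Layer 67-89: 23 each from C, D, E = 23*3 = 69 chips; eligible C, D, E
Layer 90-172: 83 each from C, D = 83*2 = 166 chips; eligible C, D

Pot 1: 292 chips, eligible: B, C, D, E
Pot 2: 69 chips, eligible: C, D, E
Pot 3: 166 chips, eligible: C, D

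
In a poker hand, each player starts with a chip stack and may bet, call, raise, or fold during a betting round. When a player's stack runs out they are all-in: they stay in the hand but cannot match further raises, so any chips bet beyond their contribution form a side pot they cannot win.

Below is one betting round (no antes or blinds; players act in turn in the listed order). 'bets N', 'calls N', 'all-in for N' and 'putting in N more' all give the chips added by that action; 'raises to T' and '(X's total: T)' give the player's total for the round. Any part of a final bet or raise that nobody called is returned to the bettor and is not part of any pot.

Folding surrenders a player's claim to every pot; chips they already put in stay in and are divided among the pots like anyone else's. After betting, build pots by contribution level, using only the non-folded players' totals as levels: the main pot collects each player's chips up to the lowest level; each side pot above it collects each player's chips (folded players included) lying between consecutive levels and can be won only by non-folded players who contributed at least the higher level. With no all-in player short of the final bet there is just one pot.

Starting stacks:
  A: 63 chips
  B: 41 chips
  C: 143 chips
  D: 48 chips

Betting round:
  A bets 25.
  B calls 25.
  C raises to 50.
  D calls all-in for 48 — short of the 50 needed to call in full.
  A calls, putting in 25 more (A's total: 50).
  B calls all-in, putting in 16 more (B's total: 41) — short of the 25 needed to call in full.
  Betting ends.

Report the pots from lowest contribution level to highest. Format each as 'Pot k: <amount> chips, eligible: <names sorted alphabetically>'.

Contributions: A=50, B=41, C=50, D=48
Pot levels (distinct totals of non-folded players): 41, 48, 50
Layer 1-41: 41 each from A, B, C, D = 41*4 = 164 chips; eligible A, B, C, D
Layer 42-48: 7 each from A, C, D = 7*3 = 21 chips; eligible A, C, D
Layer 49-50: 2 each from A, C = 2*2 = 4 chips; eligible A, C

Pot 1: 164 chips, eligible: A, B, C, D
Pot 2: 21 chips, eligible: A, C, D
Pot 3: 4 chips, eligible: A, C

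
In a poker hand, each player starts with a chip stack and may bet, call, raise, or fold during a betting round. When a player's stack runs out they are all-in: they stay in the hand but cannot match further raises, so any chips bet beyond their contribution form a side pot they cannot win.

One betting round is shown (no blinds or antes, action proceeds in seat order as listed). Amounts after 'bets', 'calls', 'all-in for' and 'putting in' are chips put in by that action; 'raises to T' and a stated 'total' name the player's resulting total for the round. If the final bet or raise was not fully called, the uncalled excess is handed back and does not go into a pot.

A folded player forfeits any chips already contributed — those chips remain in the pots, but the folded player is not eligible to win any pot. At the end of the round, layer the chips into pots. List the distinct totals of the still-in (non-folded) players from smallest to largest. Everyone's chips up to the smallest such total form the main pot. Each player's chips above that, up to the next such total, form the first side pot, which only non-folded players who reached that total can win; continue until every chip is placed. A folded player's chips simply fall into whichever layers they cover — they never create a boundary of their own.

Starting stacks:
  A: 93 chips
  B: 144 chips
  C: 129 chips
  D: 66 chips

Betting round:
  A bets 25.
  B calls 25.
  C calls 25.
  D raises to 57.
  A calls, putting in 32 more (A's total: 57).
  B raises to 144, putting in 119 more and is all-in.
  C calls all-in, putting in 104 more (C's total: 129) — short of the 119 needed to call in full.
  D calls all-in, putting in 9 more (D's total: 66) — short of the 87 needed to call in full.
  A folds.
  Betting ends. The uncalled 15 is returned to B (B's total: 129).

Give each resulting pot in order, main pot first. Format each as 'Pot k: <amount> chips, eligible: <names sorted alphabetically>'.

Contributions (after 15 returned to B): A=57, B=129, C=129, D=66
Folded: A
Pot levels (distinct totals of non-folded players): 66, 129
Layer 1-66: A 57 + B 66 + C 66 + D 66 = 255 chips; eligible B, C, D
Layer 67-129: 63 each from B, C = 63*2 = 126 chips; eligible B, C

Pot 1: 255 chips, eligible: B, C, D
Pot 2: 126 chips, eligible: B, C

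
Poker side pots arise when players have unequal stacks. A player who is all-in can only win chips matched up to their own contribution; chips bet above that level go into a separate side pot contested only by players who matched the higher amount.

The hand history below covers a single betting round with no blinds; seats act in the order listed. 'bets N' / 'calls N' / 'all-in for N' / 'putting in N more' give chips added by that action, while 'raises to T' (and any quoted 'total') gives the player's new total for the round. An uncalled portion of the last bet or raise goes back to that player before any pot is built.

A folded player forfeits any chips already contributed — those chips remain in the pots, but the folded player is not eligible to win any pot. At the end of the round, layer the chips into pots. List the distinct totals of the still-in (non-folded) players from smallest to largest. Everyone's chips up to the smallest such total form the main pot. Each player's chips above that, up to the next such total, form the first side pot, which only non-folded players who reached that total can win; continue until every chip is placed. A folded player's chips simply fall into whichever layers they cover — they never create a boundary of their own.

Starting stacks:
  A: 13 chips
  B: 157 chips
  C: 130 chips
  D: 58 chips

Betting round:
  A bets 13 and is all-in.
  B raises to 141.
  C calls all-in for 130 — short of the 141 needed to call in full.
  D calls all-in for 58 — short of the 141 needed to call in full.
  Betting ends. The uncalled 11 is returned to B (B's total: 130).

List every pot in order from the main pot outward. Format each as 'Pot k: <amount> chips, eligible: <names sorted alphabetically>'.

Contributions (after 11 returned to B): A=13, B=130, C=130, D=58
Pot levels (distinct totals of non-folded players): 13, 58, 130
Layer 1-13: 13 each from A, B, C, D = 13*4 = 52 chips; eligible A, B, C, D
Layer 14-58: 45 each from B, C, D = 45*3 = 135 chips; eligible B, C, D
Layer 59-130: 72 each from B, C = 72*2 = 144 chips; eligible B, C

Pot 1: 52 chips, eligible: A, B, C, D
Pot 2: 135 chips, eligible: B, C, D
Pot 3: 144 chips, eligible: B, C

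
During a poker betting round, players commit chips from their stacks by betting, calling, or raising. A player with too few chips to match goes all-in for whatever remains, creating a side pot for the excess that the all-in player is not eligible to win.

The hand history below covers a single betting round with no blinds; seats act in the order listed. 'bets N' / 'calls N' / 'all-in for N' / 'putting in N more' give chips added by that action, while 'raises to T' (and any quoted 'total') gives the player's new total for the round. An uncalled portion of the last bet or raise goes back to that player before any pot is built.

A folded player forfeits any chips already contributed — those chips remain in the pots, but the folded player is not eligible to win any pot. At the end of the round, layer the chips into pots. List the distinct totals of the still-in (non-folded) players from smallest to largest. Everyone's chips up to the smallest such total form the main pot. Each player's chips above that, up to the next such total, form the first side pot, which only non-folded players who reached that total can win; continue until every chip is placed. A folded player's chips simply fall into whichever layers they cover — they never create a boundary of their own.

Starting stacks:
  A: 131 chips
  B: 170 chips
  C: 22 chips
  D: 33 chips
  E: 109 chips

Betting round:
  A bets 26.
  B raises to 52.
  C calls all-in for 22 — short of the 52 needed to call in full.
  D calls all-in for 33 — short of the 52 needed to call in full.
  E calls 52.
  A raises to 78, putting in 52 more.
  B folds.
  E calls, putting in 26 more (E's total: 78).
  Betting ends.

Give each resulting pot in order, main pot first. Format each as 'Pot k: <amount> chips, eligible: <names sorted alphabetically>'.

Contributions: A=78, B=52, C=22, D=33, E=78
Folded: B
Pot levels (distinct totals of non-folded players): 22, 33, 78
Layer 1-22: 22 each from A, B, C, D, E = 22*5 = 110 chips; eligible A, C, D, E
Layer 23-33: 11 each from A, B, D, E = 11*4 = 44 chips; eligible A, D, E
Layer 34-78: A 45 + B 19 + E 45 = 109 chips; eligible A, E

Pot 1: 110 chips, eligible: A, C, D, E
Pot 2: 44 chips, eligible: A, D, E
Pot 3: 109 chips, eligible: A, E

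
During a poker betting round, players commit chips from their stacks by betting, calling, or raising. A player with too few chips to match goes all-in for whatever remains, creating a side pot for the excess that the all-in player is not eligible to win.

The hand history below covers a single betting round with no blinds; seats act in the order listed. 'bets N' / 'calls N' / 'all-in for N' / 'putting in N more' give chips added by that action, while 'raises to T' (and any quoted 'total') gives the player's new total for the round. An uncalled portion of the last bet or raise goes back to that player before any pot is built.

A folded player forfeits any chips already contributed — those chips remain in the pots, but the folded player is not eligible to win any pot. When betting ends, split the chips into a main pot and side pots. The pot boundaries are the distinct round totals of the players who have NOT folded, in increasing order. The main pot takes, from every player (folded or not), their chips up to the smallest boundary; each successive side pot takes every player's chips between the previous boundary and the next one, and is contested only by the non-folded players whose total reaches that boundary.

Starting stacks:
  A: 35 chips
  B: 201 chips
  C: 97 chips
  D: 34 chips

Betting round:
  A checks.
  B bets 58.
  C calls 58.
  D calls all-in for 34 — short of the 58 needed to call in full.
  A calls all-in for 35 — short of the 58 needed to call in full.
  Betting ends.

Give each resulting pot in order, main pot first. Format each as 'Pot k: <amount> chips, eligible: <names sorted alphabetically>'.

Pot 1: 136 chips, eligible: A, B, C, D
Pot 2: 3 chips, eligible: A, B, C
Pot 3: 46 chips, eligible: B, C

Derivation:
Contributions: A=35, B=58, C=58, D=34
Pot levels (distinct totals of non-folded players): 34, 35, 58
Layer 1-34: 34 each from A, B, C, D = 34*4 = 136 chips; eligible A, B, C, D
Layer 35-35: 1 each from A, B, C = 1*3 = 3 chips; eligible A, B, C
Layer 36-58: 23 each from B, C = 23*2 = 46 chips; eligible B, C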